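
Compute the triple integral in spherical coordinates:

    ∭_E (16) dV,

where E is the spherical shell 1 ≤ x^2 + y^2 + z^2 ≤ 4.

In spherical coordinates, x = ρ sin(φ) cos(θ), y = ρ sin(φ) sin(θ), z = ρ cos(φ), and dV = ρ^2 sin(φ) dρ dφ dθ.

The integrand becomes 16, so

    ∭_E (16) dV = ∫_{0}^{2π} ∫_{0}^{π} ∫_{1}^{2} (16) · ρ^2 sin(φ) dρ dφ dθ.

Inner (ρ): 112sin(φ)/3.
Middle (φ): 224/3.
Outer (θ): 448π/3.

Therefore the triple integral equals 448π/3.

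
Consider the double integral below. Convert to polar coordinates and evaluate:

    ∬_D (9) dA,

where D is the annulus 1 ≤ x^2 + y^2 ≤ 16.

The region D is 1 ≤ r ≤ 4, 0 ≤ θ ≤ 2π in polar coordinates, where x = r cos(θ), y = r sin(θ), and dA = r dr dθ.

Under the substitution, the integrand becomes 9, so

    ∬_D (9) dA = ∫_{0}^{2π} ∫_{1}^{4} (9) · r dr dθ.

Inner integral (in r): ∫_{1}^{4} (9) · r dr = 135/2.

Outer integral (in θ): ∫_{0}^{2π} (135/2) dθ = 135π.

Therefore ∬_D (9) dA = 135π.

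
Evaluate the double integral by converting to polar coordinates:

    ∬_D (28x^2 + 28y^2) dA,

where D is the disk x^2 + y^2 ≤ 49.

The region D is 0 ≤ r ≤ 7, 0 ≤ θ ≤ 2π in polar coordinates, where x = r cos(θ), y = r sin(θ), and dA = r dr dθ.

Under the substitution, the integrand becomes 28r^2, so

    ∬_D (28x^2 + 28y^2) dA = ∫_{0}^{2π} ∫_{0}^{7} (28r^2) · r dr dθ.

Inner integral (in r): ∫_{0}^{7} (28r^2) · r dr = 16807.

Outer integral (in θ): ∫_{0}^{2π} (16807) dθ = 33614π.

Therefore ∬_D (28x^2 + 28y^2) dA = 33614π.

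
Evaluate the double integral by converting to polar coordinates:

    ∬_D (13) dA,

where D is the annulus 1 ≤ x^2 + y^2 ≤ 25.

The region D is 1 ≤ r ≤ 5, 0 ≤ θ ≤ 2π in polar coordinates, where x = r cos(θ), y = r sin(θ), and dA = r dr dθ.

Under the substitution, the integrand becomes 13, so

    ∬_D (13) dA = ∫_{0}^{2π} ∫_{1}^{5} (13) · r dr dθ.

Inner integral (in r): ∫_{1}^{5} (13) · r dr = 156.

Outer integral (in θ): ∫_{0}^{2π} (156) dθ = 312π.

Therefore ∬_D (13) dA = 312π.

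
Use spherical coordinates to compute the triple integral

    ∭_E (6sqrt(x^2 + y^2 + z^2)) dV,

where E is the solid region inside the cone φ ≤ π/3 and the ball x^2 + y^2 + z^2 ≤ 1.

In spherical coordinates, x = ρ sin(φ) cos(θ), y = ρ sin(φ) sin(θ), z = ρ cos(φ), and dV = ρ^2 sin(φ) dρ dφ dθ.

The integrand becomes 6ρ, so

    ∭_E (6sqrt(x^2 + y^2 + z^2)) dV = ∫_{0}^{2π} ∫_{0}^{π/3} ∫_{0}^{1} (6ρ) · ρ^2 sin(φ) dρ dφ dθ.

Inner (ρ): 3sin(φ)/2.
Middle (φ): 3/4.
Outer (θ): 3π/2.

Therefore the triple integral equals 3π/2.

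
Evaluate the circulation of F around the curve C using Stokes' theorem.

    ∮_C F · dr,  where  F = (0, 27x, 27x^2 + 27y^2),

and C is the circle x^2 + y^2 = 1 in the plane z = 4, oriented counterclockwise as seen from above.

Let S be the flat disk x^2 + y^2 ≤ 1 in the plane z = 4, with upward unit normal n̂ = ẑ. By Stokes' theorem,

    ∮_C F · dr = ∬_S (∇ × F) · n̂ dS = ∬_D (curl F)_z dA,

where D is the disk x^2 + y^2 ≤ 1.

Compute the curl of F = (0, 27x, 27x^2 + 27y^2):
    (∇ × F)_x = ∂F_z/∂y - ∂F_y/∂z = 54y,
    (∇ × F)_y = ∂F_x/∂z - ∂F_z/∂x = -54x,
    (∇ × F)_z = ∂F_y/∂x - ∂F_x/∂y = 27.

On z = 4, (curl F)_z = 27.

Convert to polar (x = r cos θ, y = r sin θ, dA = r dr dθ); the integrand becomes 27, so

    ∬_D (curl F)_z dA = ∫_0^{2π} ∫_0^{1} (27) · r dr dθ.

Inner (r from 0 to 1): 27/2.
Outer (θ from 0 to 2π): 27π.

Therefore ∮_C F · dr = 27π.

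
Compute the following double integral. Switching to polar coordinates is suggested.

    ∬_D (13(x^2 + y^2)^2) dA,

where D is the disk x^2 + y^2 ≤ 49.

The region D is 0 ≤ r ≤ 7, 0 ≤ θ ≤ 2π in polar coordinates, where x = r cos(θ), y = r sin(θ), and dA = r dr dθ.

Under the substitution, the integrand becomes 13r^4, so

    ∬_D (13(x^2 + y^2)^2) dA = ∫_{0}^{2π} ∫_{0}^{7} (13r^4) · r dr dθ.

Inner integral (in r): ∫_{0}^{7} (13r^4) · r dr = 1529437/6.

Outer integral (in θ): ∫_{0}^{2π} (1529437/6) dθ = 1529437π/3.

Therefore ∬_D (13(x^2 + y^2)^2) dA = 1529437π/3.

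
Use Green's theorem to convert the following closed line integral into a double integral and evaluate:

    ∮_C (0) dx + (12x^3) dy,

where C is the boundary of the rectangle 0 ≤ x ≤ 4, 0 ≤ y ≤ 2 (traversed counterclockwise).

Green's theorem converts the closed line integral into a double integral over the enclosed region D:

    ∮_C P dx + Q dy = ∬_D (∂Q/∂x - ∂P/∂y) dA.

Here P = 0, Q = 12x^3, so

    ∂Q/∂x = 36x^2,    ∂P/∂y = 0,
    ∂Q/∂x - ∂P/∂y = 36x^2.

D is the region 0 ≤ x ≤ 4, 0 ≤ y ≤ 2. Evaluating the double integral:

    ∬_D (36x^2) dA = ∫_0^{4} ∫_0^{2} (36x^2) dy dx.

Inner (y from 0 to 2): 72x^2.
Outer (x from 0 to 4): 1536.

Therefore ∮_C P dx + Q dy = 1536.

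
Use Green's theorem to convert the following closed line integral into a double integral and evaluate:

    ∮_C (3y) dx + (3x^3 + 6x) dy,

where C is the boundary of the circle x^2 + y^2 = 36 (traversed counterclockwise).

Green's theorem converts the closed line integral into a double integral over the enclosed region D:

    ∮_C P dx + Q dy = ∬_D (∂Q/∂x - ∂P/∂y) dA.

Here P = 3y, Q = 3x^3 + 6x, so

    ∂Q/∂x = 9x^2 + 6,    ∂P/∂y = 3,
    ∂Q/∂x - ∂P/∂y = 9x^2 + 3.

D is the region x^2 + y^2 ≤ 36. Evaluating the double integral:

In polar coordinates (x = r cos θ, y = r sin θ, dA = r dr dθ) the integrand becomes 9r^2cos(θ)^2 + 3, so

    ∬_D (9x^2 + 3) dA = ∫_0^{2π} ∫_0^{6} (9r^2cos(θ)^2 + 3) · r dr dθ.

Inner (r from 0 to 6): 2916cos(θ)^2 + 54.
Outer (θ from 0 to 2π): 3024π.

Therefore ∮_C P dx + Q dy = 3024π.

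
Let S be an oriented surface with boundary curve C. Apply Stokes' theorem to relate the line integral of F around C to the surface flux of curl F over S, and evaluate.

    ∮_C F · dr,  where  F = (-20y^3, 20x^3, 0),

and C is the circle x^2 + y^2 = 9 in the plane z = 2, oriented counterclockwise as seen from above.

Let S be the flat disk x^2 + y^2 ≤ 9 in the plane z = 2, with upward unit normal n̂ = ẑ. By Stokes' theorem,

    ∮_C F · dr = ∬_S (∇ × F) · n̂ dS = ∬_D (curl F)_z dA,

where D is the disk x^2 + y^2 ≤ 9.

Compute the curl of F = (-20y^3, 20x^3, 0):
    (∇ × F)_x = ∂F_z/∂y - ∂F_y/∂z = 0,
    (∇ × F)_y = ∂F_x/∂z - ∂F_z/∂x = 0,
    (∇ × F)_z = ∂F_y/∂x - ∂F_x/∂y = 60x^2 + 60y^2.

On z = 2, (curl F)_z = 60x^2 + 60y^2.

Convert to polar (x = r cos θ, y = r sin θ, dA = r dr dθ); the integrand becomes 60r^2, so

    ∬_D (curl F)_z dA = ∫_0^{2π} ∫_0^{3} (60r^2) · r dr dθ.

Inner (r from 0 to 3): 1215.
Outer (θ from 0 to 2π): 2430π.

Therefore ∮_C F · dr = 2430π.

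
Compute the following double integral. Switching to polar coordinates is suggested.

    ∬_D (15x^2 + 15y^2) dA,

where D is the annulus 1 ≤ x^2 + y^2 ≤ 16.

The region D is 1 ≤ r ≤ 4, 0 ≤ θ ≤ 2π in polar coordinates, where x = r cos(θ), y = r sin(θ), and dA = r dr dθ.

Under the substitution, the integrand becomes 15r^2, so

    ∬_D (15x^2 + 15y^2) dA = ∫_{0}^{2π} ∫_{1}^{4} (15r^2) · r dr dθ.

Inner integral (in r): ∫_{1}^{4} (15r^2) · r dr = 3825/4.

Outer integral (in θ): ∫_{0}^{2π} (3825/4) dθ = 3825π/2.

Therefore ∬_D (15x^2 + 15y^2) dA = 3825π/2.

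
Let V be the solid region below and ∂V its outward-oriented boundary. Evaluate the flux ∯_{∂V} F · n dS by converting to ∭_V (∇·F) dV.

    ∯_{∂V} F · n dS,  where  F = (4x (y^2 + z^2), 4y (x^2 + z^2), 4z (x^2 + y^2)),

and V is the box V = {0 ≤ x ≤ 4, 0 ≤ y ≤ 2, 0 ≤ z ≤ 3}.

By the divergence theorem,

    ∯_{∂V} F · n dS = ∭_V (∇ · F) dV.

Compute the divergence:
    ∇ · F = ∂F_x/∂x + ∂F_y/∂y + ∂F_z/∂z = 4y^2 + 4z^2 + 4x^2 + 4z^2 + 4x^2 + 4y^2 = 8x^2 + 8y^2 + 8z^2.

V is a rectangular box, so dV = dx dy dz with 0 ≤ x ≤ 4, 0 ≤ y ≤ 2, 0 ≤ z ≤ 3.

Integrate (8x^2 + 8y^2 + 8z^2) over V as an iterated integral:

    ∭_V (∇·F) dV = ∫_0^{4} ∫_0^{2} ∫_0^{3} (8x^2 + 8y^2 + 8z^2) dz dy dx.

Inner (z from 0 to 3): 24x^2 + 24y^2 + 72.
Middle (y from 0 to 2): 48x^2 + 208.
Outer (x from 0 to 4): 1856.

Therefore ∯_{∂V} F · n dS = 1856.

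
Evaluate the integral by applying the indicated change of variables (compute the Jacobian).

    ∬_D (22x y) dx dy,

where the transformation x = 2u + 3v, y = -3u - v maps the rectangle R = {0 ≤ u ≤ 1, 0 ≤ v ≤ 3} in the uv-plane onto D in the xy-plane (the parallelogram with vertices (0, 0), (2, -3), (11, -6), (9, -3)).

Compute the Jacobian determinant of (x, y) with respect to (u, v):

    ∂(x,y)/∂(u,v) = | 2  3 | = (2)(-1) - (3)(-3) = 7.
                   | -3  -1 |

Its absolute value is |J| = 7 (the area scaling factor).

Substituting x = 2u + 3v, y = -3u - v into the integrand,

    22x y → -132u^2 - 242u v - 66v^2,

so the integral becomes

    ∬_R (-132u^2 - 242u v - 66v^2) · |J| du dv = ∫_0^1 ∫_0^3 (-924u^2 - 1694u v - 462v^2) dv du.

Inner (v): -2772u^2 - 7623u - 4158.
Outer (u): -17787/2.

Therefore ∬_D (22x y) dx dy = -17787/2.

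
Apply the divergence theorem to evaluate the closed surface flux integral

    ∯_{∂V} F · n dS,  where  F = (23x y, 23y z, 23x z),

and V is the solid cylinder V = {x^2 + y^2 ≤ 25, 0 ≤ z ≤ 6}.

By the divergence theorem,

    ∯_{∂V} F · n dS = ∭_V (∇ · F) dV.

Compute the divergence:
    ∇ · F = ∂F_x/∂x + ∂F_y/∂y + ∂F_z/∂z = 23y + 23z + 23x = 23x + 23y + 23z.

In cylindrical coordinates, x = r cos(θ), y = r sin(θ), z = z, dV = r dr dθ dz, with 0 ≤ r ≤ 5, 0 ≤ θ ≤ 2π, 0 ≤ z ≤ 6.

The integrand, after substitution and multiplying by the volume element, becomes (23sqrt(2)r sin(θ + π/4) + 23z) · r, so

    ∭_V (∇·F) dV = ∫_0^{2π} ∫_0^{5} ∫_0^{6} (23sqrt(2)r sin(θ + π/4) + 23z) · r dz dr dθ.

Inner (z from 0 to 6): 138r (sqrt(2)r sin(θ + π/4) + 3).
Middle (r from 0 to 5): 5750sqrt(2)sin(θ + π/4) + 5175.
Outer (θ from 0 to 2π): 10350π.

Therefore ∯_{∂V} F · n dS = 10350π.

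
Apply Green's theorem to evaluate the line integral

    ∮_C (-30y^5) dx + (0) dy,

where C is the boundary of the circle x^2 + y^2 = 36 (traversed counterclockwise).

Green's theorem converts the closed line integral into a double integral over the enclosed region D:

    ∮_C P dx + Q dy = ∬_D (∂Q/∂x - ∂P/∂y) dA.

Here P = -30y^5, Q = 0, so

    ∂Q/∂x = 0,    ∂P/∂y = -150y^4,
    ∂Q/∂x - ∂P/∂y = 150y^4.

D is the region x^2 + y^2 ≤ 36. Evaluating the double integral:

In polar coordinates (x = r cos θ, y = r sin θ, dA = r dr dθ) the integrand becomes 150r^4sin(θ)^4, so

    ∬_D (150y^4) dA = ∫_0^{2π} ∫_0^{6} (150r^4sin(θ)^4) · r dr dθ.

Inner (r from 0 to 6): 1166400sin(θ)^4.
Outer (θ from 0 to 2π): 874800π.

Therefore ∮_C P dx + Q dy = 874800π.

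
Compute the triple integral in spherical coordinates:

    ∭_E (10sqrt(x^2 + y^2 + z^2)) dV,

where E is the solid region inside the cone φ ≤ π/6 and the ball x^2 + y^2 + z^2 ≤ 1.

In spherical coordinates, x = ρ sin(φ) cos(θ), y = ρ sin(φ) sin(θ), z = ρ cos(φ), and dV = ρ^2 sin(φ) dρ dφ dθ.

The integrand becomes 10ρ, so

    ∭_E (10sqrt(x^2 + y^2 + z^2)) dV = ∫_{0}^{2π} ∫_{0}^{π/6} ∫_{0}^{1} (10ρ) · ρ^2 sin(φ) dρ dφ dθ.

Inner (ρ): 5sin(φ)/2.
Middle (φ): 5/2 - 5sqrt(3)/4.
Outer (θ): 5π (2 - sqrt(3))/2.

Therefore the triple integral equals 5π (2 - sqrt(3))/2.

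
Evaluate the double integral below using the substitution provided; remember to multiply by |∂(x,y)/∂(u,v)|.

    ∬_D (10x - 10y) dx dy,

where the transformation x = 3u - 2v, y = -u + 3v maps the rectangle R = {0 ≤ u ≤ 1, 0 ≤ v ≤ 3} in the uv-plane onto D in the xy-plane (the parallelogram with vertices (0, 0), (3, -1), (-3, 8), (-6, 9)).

Compute the Jacobian determinant of (x, y) with respect to (u, v):

    ∂(x,y)/∂(u,v) = | 3  -2 | = (3)(3) - (-2)(-1) = 7.
                   | -1  3 |

Its absolute value is |J| = 7 (the area scaling factor).

Substituting x = 3u - 2v, y = -u + 3v into the integrand,

    10x - 10y → 40u - 50v,

so the integral becomes

    ∬_R (40u - 50v) · |J| du dv = ∫_0^1 ∫_0^3 (280u - 350v) dv du.

Inner (v): 840u - 1575.
Outer (u): -1155.

Therefore ∬_D (10x - 10y) dx dy = -1155.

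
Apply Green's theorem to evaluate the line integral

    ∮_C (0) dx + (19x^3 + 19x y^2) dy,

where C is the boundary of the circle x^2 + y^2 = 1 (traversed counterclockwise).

Green's theorem converts the closed line integral into a double integral over the enclosed region D:

    ∮_C P dx + Q dy = ∬_D (∂Q/∂x - ∂P/∂y) dA.

Here P = 0, Q = 19x^3 + 19x y^2, so

    ∂Q/∂x = 57x^2 + 19y^2,    ∂P/∂y = 0,
    ∂Q/∂x - ∂P/∂y = 57x^2 + 19y^2.

D is the region x^2 + y^2 ≤ 1. Evaluating the double integral:

In polar coordinates (x = r cos θ, y = r sin θ, dA = r dr dθ) the integrand becomes 19r^2(cos(2θ) + 2), so

    ∬_D (57x^2 + 19y^2) dA = ∫_0^{2π} ∫_0^{1} (19r^2(cos(2θ) + 2)) · r dr dθ.

Inner (r from 0 to 1): 19cos(2θ)/4 + 19/2.
Outer (θ from 0 to 2π): 19π.

Therefore ∮_C P dx + Q dy = 19π.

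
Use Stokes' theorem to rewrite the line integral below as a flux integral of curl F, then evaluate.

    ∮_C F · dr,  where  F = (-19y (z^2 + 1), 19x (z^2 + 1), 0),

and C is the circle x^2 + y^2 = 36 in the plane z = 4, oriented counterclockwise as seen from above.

Let S be the flat disk x^2 + y^2 ≤ 36 in the plane z = 4, with upward unit normal n̂ = ẑ. By Stokes' theorem,

    ∮_C F · dr = ∬_S (∇ × F) · n̂ dS = ∬_D (curl F)_z dA,

where D is the disk x^2 + y^2 ≤ 36.

Compute the curl of F = (-19y (z^2 + 1), 19x (z^2 + 1), 0):
    (∇ × F)_x = ∂F_z/∂y - ∂F_y/∂z = -38x z,
    (∇ × F)_y = ∂F_x/∂z - ∂F_z/∂x = -38y z,
    (∇ × F)_z = ∂F_y/∂x - ∂F_x/∂y = 38z^2 + 38.

On z = 4, (curl F)_z = 646.

Convert to polar (x = r cos θ, y = r sin θ, dA = r dr dθ); the integrand becomes 646, so

    ∬_D (curl F)_z dA = ∫_0^{2π} ∫_0^{6} (646) · r dr dθ.

Inner (r from 0 to 6): 11628.
Outer (θ from 0 to 2π): 23256π.

Therefore ∮_C F · dr = 23256π.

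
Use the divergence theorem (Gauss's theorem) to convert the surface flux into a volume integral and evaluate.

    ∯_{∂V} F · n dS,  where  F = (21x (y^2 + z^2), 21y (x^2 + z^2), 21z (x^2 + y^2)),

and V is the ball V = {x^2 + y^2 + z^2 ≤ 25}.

By the divergence theorem,

    ∯_{∂V} F · n dS = ∭_V (∇ · F) dV.

Compute the divergence:
    ∇ · F = ∂F_x/∂x + ∂F_y/∂y + ∂F_z/∂z = 21y^2 + 21z^2 + 21x^2 + 21z^2 + 21x^2 + 21y^2 = 42x^2 + 42y^2 + 42z^2.

In spherical coordinates, x = ρ sin(φ) cos(θ), y = ρ sin(φ) sin(θ), z = ρ cos(φ), dV = ρ^2 sin(φ) dρ dφ dθ, with 0 ≤ ρ ≤ 5, 0 ≤ φ ≤ π, 0 ≤ θ ≤ 2π.

The integrand, after substitution and multiplying by the volume element, becomes (42ρ^2) · ρ^2 sin(φ), so

    ∭_V (∇·F) dV = ∫_0^{2π} ∫_0^{π} ∫_0^{5} (42ρ^2) · ρ^2 sin(φ) dρ dφ dθ.

Inner (ρ from 0 to 5): 26250sin(φ).
Middle (φ from 0 to π): 52500.
Outer (θ from 0 to 2π): 105000π.

Therefore ∯_{∂V} F · n dS = 105000π.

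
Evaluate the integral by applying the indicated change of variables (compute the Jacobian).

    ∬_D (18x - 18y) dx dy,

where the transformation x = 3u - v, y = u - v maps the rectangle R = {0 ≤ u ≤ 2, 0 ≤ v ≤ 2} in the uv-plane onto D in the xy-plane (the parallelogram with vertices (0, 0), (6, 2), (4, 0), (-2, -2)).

Compute the Jacobian determinant of (x, y) with respect to (u, v):

    ∂(x,y)/∂(u,v) = | 3  -1 | = (3)(-1) - (-1)(1) = -2.
                   | 1  -1 |

Its absolute value is |J| = 2 (the area scaling factor).

Substituting x = 3u - v, y = u - v into the integrand,

    18x - 18y → 36u,

so the integral becomes

    ∬_R (36u) · |J| du dv = ∫_0^2 ∫_0^2 (72u) dv du.

Inner (v): 144u.
Outer (u): 288.

Therefore ∬_D (18x - 18y) dx dy = 288.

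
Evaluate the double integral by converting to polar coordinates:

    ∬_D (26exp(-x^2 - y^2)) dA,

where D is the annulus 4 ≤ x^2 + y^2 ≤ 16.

The region D is 2 ≤ r ≤ 4, 0 ≤ θ ≤ 2π in polar coordinates, where x = r cos(θ), y = r sin(θ), and dA = r dr dθ.

Under the substitution, the integrand becomes 26exp(-r^2), so

    ∬_D (26exp(-x^2 - y^2)) dA = ∫_{0}^{2π} ∫_{2}^{4} (26exp(-r^2)) · r dr dθ.

Inner integral (in r): ∫_{2}^{4} (26exp(-r^2)) · r dr = -(13 - 13exp(12))exp(-16).

Outer integral (in θ): ∫_{0}^{2π} (-(13 - 13exp(12))exp(-16)) dθ = -26π (1 - exp(12))exp(-16).

Therefore ∬_D (26exp(-x^2 - y^2)) dA = -26π (1 - exp(12))exp(-16).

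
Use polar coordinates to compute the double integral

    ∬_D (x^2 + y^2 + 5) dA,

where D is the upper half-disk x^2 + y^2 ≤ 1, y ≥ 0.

The region D is 0 ≤ r ≤ 1, 0 ≤ θ ≤ π in polar coordinates, where x = r cos(θ), y = r sin(θ), and dA = r dr dθ.

Under the substitution, the integrand becomes r^2 + 5, so

    ∬_D (x^2 + y^2 + 5) dA = ∫_{0}^{π} ∫_{0}^{1} (r^2 + 5) · r dr dθ.

Inner integral (in r): ∫_{0}^{1} (r^2 + 5) · r dr = 11/4.

Outer integral (in θ): ∫_{0}^{π} (11/4) dθ = 11π/4.

Therefore ∬_D (x^2 + y^2 + 5) dA = 11π/4.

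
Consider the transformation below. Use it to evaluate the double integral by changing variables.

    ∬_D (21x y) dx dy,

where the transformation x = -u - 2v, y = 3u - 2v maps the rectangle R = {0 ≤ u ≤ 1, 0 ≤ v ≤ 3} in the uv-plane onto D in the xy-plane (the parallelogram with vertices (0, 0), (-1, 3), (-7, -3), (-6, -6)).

Compute the Jacobian determinant of (x, y) with respect to (u, v):

    ∂(x,y)/∂(u,v) = | -1  -2 | = (-1)(-2) - (-2)(3) = 8.
                   | 3  -2 |

Its absolute value is |J| = 8 (the area scaling factor).

Substituting x = -u - 2v, y = 3u - 2v into the integrand,

    21x y → -63u^2 - 84u v + 84v^2,

so the integral becomes

    ∬_R (-63u^2 - 84u v + 84v^2) · |J| du dv = ∫_0^1 ∫_0^3 (-504u^2 - 672u v + 672v^2) dv du.

Inner (v): -1512u^2 - 3024u + 6048.
Outer (u): 4032.

Therefore ∬_D (21x y) dx dy = 4032.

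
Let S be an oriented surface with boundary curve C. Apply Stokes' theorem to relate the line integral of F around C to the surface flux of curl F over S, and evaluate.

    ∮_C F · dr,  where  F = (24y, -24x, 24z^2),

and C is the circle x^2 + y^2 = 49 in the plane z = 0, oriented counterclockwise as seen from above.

Let S be the flat disk x^2 + y^2 ≤ 49 in the plane z = 0, with upward unit normal n̂ = ẑ. By Stokes' theorem,

    ∮_C F · dr = ∬_S (∇ × F) · n̂ dS = ∬_D (curl F)_z dA,

where D is the disk x^2 + y^2 ≤ 49.

Compute the curl of F = (24y, -24x, 24z^2):
    (∇ × F)_x = ∂F_z/∂y - ∂F_y/∂z = 0,
    (∇ × F)_y = ∂F_x/∂z - ∂F_z/∂x = 0,
    (∇ × F)_z = ∂F_y/∂x - ∂F_x/∂y = -48.

On z = 0, (curl F)_z = -48.

Convert to polar (x = r cos θ, y = r sin θ, dA = r dr dθ); the integrand becomes -48, so

    ∬_D (curl F)_z dA = ∫_0^{2π} ∫_0^{7} (-48) · r dr dθ.

Inner (r from 0 to 7): -1176.
Outer (θ from 0 to 2π): -2352π.

Therefore ∮_C F · dr = -2352π.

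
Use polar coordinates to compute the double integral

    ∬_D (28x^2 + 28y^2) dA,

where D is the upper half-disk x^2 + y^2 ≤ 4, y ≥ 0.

The region D is 0 ≤ r ≤ 2, 0 ≤ θ ≤ π in polar coordinates, where x = r cos(θ), y = r sin(θ), and dA = r dr dθ.

Under the substitution, the integrand becomes 28r^2, so

    ∬_D (28x^2 + 28y^2) dA = ∫_{0}^{π} ∫_{0}^{2} (28r^2) · r dr dθ.

Inner integral (in r): ∫_{0}^{2} (28r^2) · r dr = 112.

Outer integral (in θ): ∫_{0}^{π} (112) dθ = 112π.

Therefore ∬_D (28x^2 + 28y^2) dA = 112π.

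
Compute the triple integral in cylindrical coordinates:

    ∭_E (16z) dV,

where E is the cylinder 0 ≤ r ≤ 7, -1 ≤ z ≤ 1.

In cylindrical coordinates, x = r cos(θ), y = r sin(θ), z = z, and dV = r dr dθ dz.

The integrand becomes 16z, so

    ∭_E (16z) dV = ∫_{0}^{2π} ∫_{0}^{7} ∫_{-1}^{1} (16z) · r dz dr dθ.

Inner (z): 0.
Middle (r from 0 to 7): 0.
Outer (θ): 0.

Therefore the triple integral equals 0.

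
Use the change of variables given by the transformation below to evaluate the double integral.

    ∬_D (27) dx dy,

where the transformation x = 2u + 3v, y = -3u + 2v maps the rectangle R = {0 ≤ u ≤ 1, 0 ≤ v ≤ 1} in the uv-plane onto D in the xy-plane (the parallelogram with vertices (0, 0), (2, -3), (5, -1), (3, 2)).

Compute the Jacobian determinant of (x, y) with respect to (u, v):

    ∂(x,y)/∂(u,v) = | 2  3 | = (2)(2) - (3)(-3) = 13.
                   | -3  2 |

Its absolute value is |J| = 13 (the area scaling factor).

Substituting x = 2u + 3v, y = -3u + 2v into the integrand,

    27 → 27,

so the integral becomes

    ∬_R (27) · |J| du dv = ∫_0^1 ∫_0^1 (351) dv du.

Inner (v): 351.
Outer (u): 351.

Therefore ∬_D (27) dx dy = 351.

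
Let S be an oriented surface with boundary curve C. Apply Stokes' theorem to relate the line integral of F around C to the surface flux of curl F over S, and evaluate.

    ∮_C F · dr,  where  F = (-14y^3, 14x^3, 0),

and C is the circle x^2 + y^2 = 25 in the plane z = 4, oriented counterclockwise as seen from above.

Let S be the flat disk x^2 + y^2 ≤ 25 in the plane z = 4, with upward unit normal n̂ = ẑ. By Stokes' theorem,

    ∮_C F · dr = ∬_S (∇ × F) · n̂ dS = ∬_D (curl F)_z dA,

where D is the disk x^2 + y^2 ≤ 25.

Compute the curl of F = (-14y^3, 14x^3, 0):
    (∇ × F)_x = ∂F_z/∂y - ∂F_y/∂z = 0,
    (∇ × F)_y = ∂F_x/∂z - ∂F_z/∂x = 0,
    (∇ × F)_z = ∂F_y/∂x - ∂F_x/∂y = 42x^2 + 42y^2.

On z = 4, (curl F)_z = 42x^2 + 42y^2.

Convert to polar (x = r cos θ, y = r sin θ, dA = r dr dθ); the integrand becomes 42r^2, so

    ∬_D (curl F)_z dA = ∫_0^{2π} ∫_0^{5} (42r^2) · r dr dθ.

Inner (r from 0 to 5): 13125/2.
Outer (θ from 0 to 2π): 13125π.

Therefore ∮_C F · dr = 13125π.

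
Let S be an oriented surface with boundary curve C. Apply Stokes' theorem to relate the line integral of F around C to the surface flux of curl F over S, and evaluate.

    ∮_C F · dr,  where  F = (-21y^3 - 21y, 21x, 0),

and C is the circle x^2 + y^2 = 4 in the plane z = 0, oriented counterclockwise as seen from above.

Let S be the flat disk x^2 + y^2 ≤ 4 in the plane z = 0, with upward unit normal n̂ = ẑ. By Stokes' theorem,

    ∮_C F · dr = ∬_S (∇ × F) · n̂ dS = ∬_D (curl F)_z dA,

where D is the disk x^2 + y^2 ≤ 4.

Compute the curl of F = (-21y^3 - 21y, 21x, 0):
    (∇ × F)_x = ∂F_z/∂y - ∂F_y/∂z = 0,
    (∇ × F)_y = ∂F_x/∂z - ∂F_z/∂x = 0,
    (∇ × F)_z = ∂F_y/∂x - ∂F_x/∂y = 63y^2 + 42.

On z = 0, (curl F)_z = 63y^2 + 42.

Convert to polar (x = r cos θ, y = r sin θ, dA = r dr dθ); the integrand becomes 63r^2sin(θ)^2 + 42, so

    ∬_D (curl F)_z dA = ∫_0^{2π} ∫_0^{2} (63r^2sin(θ)^2 + 42) · r dr dθ.

Inner (r from 0 to 2): 252sin(θ)^2 + 84.
Outer (θ from 0 to 2π): 420π.

Therefore ∮_C F · dr = 420π.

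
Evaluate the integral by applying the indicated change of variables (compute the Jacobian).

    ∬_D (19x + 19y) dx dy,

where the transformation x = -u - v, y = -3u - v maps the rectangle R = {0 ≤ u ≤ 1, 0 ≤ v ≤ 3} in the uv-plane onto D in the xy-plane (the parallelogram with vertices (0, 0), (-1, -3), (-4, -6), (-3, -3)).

Compute the Jacobian determinant of (x, y) with respect to (u, v):

    ∂(x,y)/∂(u,v) = | -1  -1 | = (-1)(-1) - (-1)(-3) = -2.
                   | -3  -1 |

Its absolute value is |J| = 2 (the area scaling factor).

Substituting x = -u - v, y = -3u - v into the integrand,

    19x + 19y → -76u - 38v,

so the integral becomes

    ∬_R (-76u - 38v) · |J| du dv = ∫_0^1 ∫_0^3 (-152u - 76v) dv du.

Inner (v): -456u - 342.
Outer (u): -570.

Therefore ∬_D (19x + 19y) dx dy = -570.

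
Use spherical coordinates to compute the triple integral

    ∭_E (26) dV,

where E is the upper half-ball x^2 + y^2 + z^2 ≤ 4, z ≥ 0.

In spherical coordinates, x = ρ sin(φ) cos(θ), y = ρ sin(φ) sin(θ), z = ρ cos(φ), and dV = ρ^2 sin(φ) dρ dφ dθ.

The integrand becomes 26, so

    ∭_E (26) dV = ∫_{0}^{2π} ∫_{0}^{π/2} ∫_{0}^{2} (26) · ρ^2 sin(φ) dρ dφ dθ.

Inner (ρ): 208sin(φ)/3.
Middle (φ): 208/3.
Outer (θ): 416π/3.

Therefore the triple integral equals 416π/3.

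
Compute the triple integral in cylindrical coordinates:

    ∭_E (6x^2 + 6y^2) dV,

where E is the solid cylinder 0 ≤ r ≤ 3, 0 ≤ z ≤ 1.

In cylindrical coordinates, x = r cos(θ), y = r sin(θ), z = z, and dV = r dr dθ dz.

The integrand becomes 6r^2, so

    ∭_E (6x^2 + 6y^2) dV = ∫_{0}^{2π} ∫_{0}^{3} ∫_{0}^{1} (6r^2) · r dz dr dθ.

Inner (z): 6r^3.
Middle (r from 0 to 3): 243/2.
Outer (θ): 243π.

Therefore the triple integral equals 243π.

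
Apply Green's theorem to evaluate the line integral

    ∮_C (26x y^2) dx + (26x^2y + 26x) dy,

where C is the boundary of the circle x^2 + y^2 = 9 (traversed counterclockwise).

Green's theorem converts the closed line integral into a double integral over the enclosed region D:

    ∮_C P dx + Q dy = ∬_D (∂Q/∂x - ∂P/∂y) dA.

Here P = 26x y^2, Q = 26x^2y + 26x, so

    ∂Q/∂x = 52x y + 26,    ∂P/∂y = 52x y,
    ∂Q/∂x - ∂P/∂y = 26.

D is the region x^2 + y^2 ≤ 9. Evaluating the double integral:

In polar coordinates (x = r cos θ, y = r sin θ, dA = r dr dθ) the integrand becomes 26, so

    ∬_D (26) dA = ∫_0^{2π} ∫_0^{3} (26) · r dr dθ.

Inner (r from 0 to 3): 117.
Outer (θ from 0 to 2π): 234π.

Therefore ∮_C P dx + Q dy = 234π.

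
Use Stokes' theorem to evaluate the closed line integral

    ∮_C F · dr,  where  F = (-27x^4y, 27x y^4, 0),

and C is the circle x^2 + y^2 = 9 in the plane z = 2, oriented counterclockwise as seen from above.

Let S be the flat disk x^2 + y^2 ≤ 9 in the plane z = 2, with upward unit normal n̂ = ẑ. By Stokes' theorem,

    ∮_C F · dr = ∬_S (∇ × F) · n̂ dS = ∬_D (curl F)_z dA,

where D is the disk x^2 + y^2 ≤ 9.

Compute the curl of F = (-27x^4y, 27x y^4, 0):
    (∇ × F)_x = ∂F_z/∂y - ∂F_y/∂z = 0,
    (∇ × F)_y = ∂F_x/∂z - ∂F_z/∂x = 0,
    (∇ × F)_z = ∂F_y/∂x - ∂F_x/∂y = 27x^4 + 27y^4.

On z = 2, (curl F)_z = 27x^4 + 27y^4.

Convert to polar (x = r cos θ, y = r sin θ, dA = r dr dθ); the integrand becomes 27r^4(sin(θ)^4 + cos(θ)^4), so

    ∬_D (curl F)_z dA = ∫_0^{2π} ∫_0^{3} (27r^4(sin(θ)^4 + cos(θ)^4)) · r dr dθ.

Inner (r from 0 to 3): 6561sin(θ)^4/2 + 6561cos(θ)^4/2.
Outer (θ from 0 to 2π): 19683π/4.

Therefore ∮_C F · dr = 19683π/4.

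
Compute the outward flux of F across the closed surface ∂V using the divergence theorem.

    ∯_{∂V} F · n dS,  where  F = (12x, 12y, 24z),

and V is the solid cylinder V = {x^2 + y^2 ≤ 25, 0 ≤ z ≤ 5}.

By the divergence theorem,

    ∯_{∂V} F · n dS = ∭_V (∇ · F) dV.

Compute the divergence:
    ∇ · F = ∂F_x/∂x + ∂F_y/∂y + ∂F_z/∂z = 12 + 12 + 24 = 48.

In cylindrical coordinates, x = r cos(θ), y = r sin(θ), z = z, dV = r dr dθ dz, with 0 ≤ r ≤ 5, 0 ≤ θ ≤ 2π, 0 ≤ z ≤ 5.

The integrand, after substitution and multiplying by the volume element, becomes (48) · r, so

    ∭_V (∇·F) dV = ∫_0^{2π} ∫_0^{5} ∫_0^{5} (48) · r dz dr dθ.

Inner (z from 0 to 5): 240r.
Middle (r from 0 to 5): 3000.
Outer (θ from 0 to 2π): 6000π.

Therefore ∯_{∂V} F · n dS = 6000π.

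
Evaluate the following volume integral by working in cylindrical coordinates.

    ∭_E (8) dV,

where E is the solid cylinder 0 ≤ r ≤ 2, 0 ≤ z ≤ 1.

In cylindrical coordinates, x = r cos(θ), y = r sin(θ), z = z, and dV = r dr dθ dz.

The integrand becomes 8, so

    ∭_E (8) dV = ∫_{0}^{2π} ∫_{0}^{2} ∫_{0}^{1} (8) · r dz dr dθ.

Inner (z): 8r.
Middle (r from 0 to 2): 16.
Outer (θ): 32π.

Therefore the triple integral equals 32π.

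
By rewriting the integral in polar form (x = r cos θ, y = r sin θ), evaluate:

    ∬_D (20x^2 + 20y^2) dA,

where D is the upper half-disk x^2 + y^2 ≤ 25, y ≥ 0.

The region D is 0 ≤ r ≤ 5, 0 ≤ θ ≤ π in polar coordinates, where x = r cos(θ), y = r sin(θ), and dA = r dr dθ.

Under the substitution, the integrand becomes 20r^2, so

    ∬_D (20x^2 + 20y^2) dA = ∫_{0}^{π} ∫_{0}^{5} (20r^2) · r dr dθ.

Inner integral (in r): ∫_{0}^{5} (20r^2) · r dr = 3125.

Outer integral (in θ): ∫_{0}^{π} (3125) dθ = 3125π.

Therefore ∬_D (20x^2 + 20y^2) dA = 3125π.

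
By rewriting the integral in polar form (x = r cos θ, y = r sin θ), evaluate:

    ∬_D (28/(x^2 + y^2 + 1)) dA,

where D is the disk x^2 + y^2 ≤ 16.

The region D is 0 ≤ r ≤ 4, 0 ≤ θ ≤ 2π in polar coordinates, where x = r cos(θ), y = r sin(θ), and dA = r dr dθ.

Under the substitution, the integrand becomes 28/(r^2 + 1), so

    ∬_D (28/(x^2 + y^2 + 1)) dA = ∫_{0}^{2π} ∫_{0}^{4} (28/(r^2 + 1)) · r dr dθ.

Inner integral (in r): ∫_{0}^{4} (28/(r^2 + 1)) · r dr = log(168377826559400929).

Outer integral (in θ): ∫_{0}^{2π} (log(168377826559400929)) dθ = 28π log(17).

Therefore ∬_D (28/(x^2 + y^2 + 1)) dA = 28π log(17).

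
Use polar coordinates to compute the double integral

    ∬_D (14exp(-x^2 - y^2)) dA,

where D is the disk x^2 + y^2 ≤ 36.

The region D is 0 ≤ r ≤ 6, 0 ≤ θ ≤ 2π in polar coordinates, where x = r cos(θ), y = r sin(θ), and dA = r dr dθ.

Under the substitution, the integrand becomes 14exp(-r^2), so

    ∬_D (14exp(-x^2 - y^2)) dA = ∫_{0}^{2π} ∫_{0}^{6} (14exp(-r^2)) · r dr dθ.

Inner integral (in r): ∫_{0}^{6} (14exp(-r^2)) · r dr = 7 - 7exp(-36).

Outer integral (in θ): ∫_{0}^{2π} (7 - 7exp(-36)) dθ = -14π exp(-36) + 14π.

Therefore ∬_D (14exp(-x^2 - y^2)) dA = -14π exp(-36) + 14π.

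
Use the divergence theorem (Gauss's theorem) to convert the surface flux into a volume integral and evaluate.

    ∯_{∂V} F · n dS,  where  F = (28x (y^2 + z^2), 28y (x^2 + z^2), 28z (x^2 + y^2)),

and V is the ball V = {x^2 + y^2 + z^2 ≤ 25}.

By the divergence theorem,

    ∯_{∂V} F · n dS = ∭_V (∇ · F) dV.

Compute the divergence:
    ∇ · F = ∂F_x/∂x + ∂F_y/∂y + ∂F_z/∂z = 28y^2 + 28z^2 + 28x^2 + 28z^2 + 28x^2 + 28y^2 = 56x^2 + 56y^2 + 56z^2.

In spherical coordinates, x = ρ sin(φ) cos(θ), y = ρ sin(φ) sin(θ), z = ρ cos(φ), dV = ρ^2 sin(φ) dρ dφ dθ, with 0 ≤ ρ ≤ 5, 0 ≤ φ ≤ π, 0 ≤ θ ≤ 2π.

The integrand, after substitution and multiplying by the volume element, becomes (56ρ^2) · ρ^2 sin(φ), so

    ∭_V (∇·F) dV = ∫_0^{2π} ∫_0^{π} ∫_0^{5} (56ρ^2) · ρ^2 sin(φ) dρ dφ dθ.

Inner (ρ from 0 to 5): 35000sin(φ).
Middle (φ from 0 to π): 70000.
Outer (θ from 0 to 2π): 140000π.

Therefore ∯_{∂V} F · n dS = 140000π.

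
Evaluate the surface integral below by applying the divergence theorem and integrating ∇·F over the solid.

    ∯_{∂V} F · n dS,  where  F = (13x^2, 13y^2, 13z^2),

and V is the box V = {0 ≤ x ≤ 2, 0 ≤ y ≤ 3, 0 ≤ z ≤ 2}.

By the divergence theorem,

    ∯_{∂V} F · n dS = ∭_V (∇ · F) dV.

Compute the divergence:
    ∇ · F = ∂F_x/∂x + ∂F_y/∂y + ∂F_z/∂z = 26x + 26y + 26z.

V is a rectangular box, so dV = dx dy dz with 0 ≤ x ≤ 2, 0 ≤ y ≤ 3, 0 ≤ z ≤ 2.

Integrate (26x + 26y + 26z) over V as an iterated integral:

    ∭_V (∇·F) dV = ∫_0^{2} ∫_0^{3} ∫_0^{2} (26x + 26y + 26z) dz dy dx.

Inner (z from 0 to 2): 52x + 52y + 52.
Middle (y from 0 to 3): 156x + 390.
Outer (x from 0 to 2): 1092.

Therefore ∯_{∂V} F · n dS = 1092.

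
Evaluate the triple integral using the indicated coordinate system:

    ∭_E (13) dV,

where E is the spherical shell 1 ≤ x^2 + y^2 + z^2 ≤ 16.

In spherical coordinates, x = ρ sin(φ) cos(θ), y = ρ sin(φ) sin(θ), z = ρ cos(φ), and dV = ρ^2 sin(φ) dρ dφ dθ.

The integrand becomes 13, so

    ∭_E (13) dV = ∫_{0}^{2π} ∫_{0}^{π} ∫_{1}^{4} (13) · ρ^2 sin(φ) dρ dφ dθ.

Inner (ρ): 273sin(φ).
Middle (φ): 546.
Outer (θ): 1092π.

Therefore the triple integral equals 1092π.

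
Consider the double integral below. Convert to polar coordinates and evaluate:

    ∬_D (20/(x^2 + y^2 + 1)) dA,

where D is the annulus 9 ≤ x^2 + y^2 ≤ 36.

The region D is 3 ≤ r ≤ 6, 0 ≤ θ ≤ 2π in polar coordinates, where x = r cos(θ), y = r sin(θ), and dA = r dr dθ.

Under the substitution, the integrand becomes 20/(r^2 + 1), so

    ∬_D (20/(x^2 + y^2 + 1)) dA = ∫_{0}^{2π} ∫_{3}^{6} (20/(r^2 + 1)) · r dr dθ.

Inner integral (in r): ∫_{3}^{6} (20/(r^2 + 1)) · r dr = log(4808584372417849/10000000000).

Outer integral (in θ): ∫_{0}^{2π} (log(4808584372417849/10000000000)) dθ = log((4808584372417849/10000000000)^(2π)).

Therefore ∬_D (20/(x^2 + y^2 + 1)) dA = log((4808584372417849/10000000000)^(2π)).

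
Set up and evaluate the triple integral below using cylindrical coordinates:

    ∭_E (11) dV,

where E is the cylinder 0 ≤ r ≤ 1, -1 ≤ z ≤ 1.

In cylindrical coordinates, x = r cos(θ), y = r sin(θ), z = z, and dV = r dr dθ dz.

The integrand becomes 11, so

    ∭_E (11) dV = ∫_{0}^{2π} ∫_{0}^{1} ∫_{-1}^{1} (11) · r dz dr dθ.

Inner (z): 22r.
Middle (r from 0 to 1): 11.
Outer (θ): 22π.

Therefore the triple integral equals 22π.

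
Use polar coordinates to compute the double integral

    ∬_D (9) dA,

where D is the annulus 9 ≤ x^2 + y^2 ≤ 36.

The region D is 3 ≤ r ≤ 6, 0 ≤ θ ≤ 2π in polar coordinates, where x = r cos(θ), y = r sin(θ), and dA = r dr dθ.

Under the substitution, the integrand becomes 9, so

    ∬_D (9) dA = ∫_{0}^{2π} ∫_{3}^{6} (9) · r dr dθ.

Inner integral (in r): ∫_{3}^{6} (9) · r dr = 243/2.

Outer integral (in θ): ∫_{0}^{2π} (243/2) dθ = 243π.

Therefore ∬_D (9) dA = 243π.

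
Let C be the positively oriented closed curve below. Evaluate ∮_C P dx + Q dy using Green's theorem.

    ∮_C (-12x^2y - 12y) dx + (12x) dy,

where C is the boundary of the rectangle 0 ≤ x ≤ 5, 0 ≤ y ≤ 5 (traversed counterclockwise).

Green's theorem converts the closed line integral into a double integral over the enclosed region D:

    ∮_C P dx + Q dy = ∬_D (∂Q/∂x - ∂P/∂y) dA.

Here P = -12x^2y - 12y, Q = 12x, so

    ∂Q/∂x = 12,    ∂P/∂y = -12x^2 - 12,
    ∂Q/∂x - ∂P/∂y = 12x^2 + 24.

D is the region 0 ≤ x ≤ 5, 0 ≤ y ≤ 5. Evaluating the double integral:

    ∬_D (12x^2 + 24) dA = ∫_0^{5} ∫_0^{5} (12x^2 + 24) dy dx.

Inner (y from 0 to 5): 60x^2 + 120.
Outer (x from 0 to 5): 3100.

Therefore ∮_C P dx + Q dy = 3100.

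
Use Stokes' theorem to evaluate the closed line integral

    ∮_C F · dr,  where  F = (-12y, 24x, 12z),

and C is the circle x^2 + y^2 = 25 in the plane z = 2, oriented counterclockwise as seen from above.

Let S be the flat disk x^2 + y^2 ≤ 25 in the plane z = 2, with upward unit normal n̂ = ẑ. By Stokes' theorem,

    ∮_C F · dr = ∬_S (∇ × F) · n̂ dS = ∬_D (curl F)_z dA,

where D is the disk x^2 + y^2 ≤ 25.

Compute the curl of F = (-12y, 24x, 12z):
    (∇ × F)_x = ∂F_z/∂y - ∂F_y/∂z = 0,
    (∇ × F)_y = ∂F_x/∂z - ∂F_z/∂x = 0,
    (∇ × F)_z = ∂F_y/∂x - ∂F_x/∂y = 36.

On z = 2, (curl F)_z = 36.

Convert to polar (x = r cos θ, y = r sin θ, dA = r dr dθ); the integrand becomes 36, so

    ∬_D (curl F)_z dA = ∫_0^{2π} ∫_0^{5} (36) · r dr dθ.

Inner (r from 0 to 5): 450.
Outer (θ from 0 to 2π): 900π.

Therefore ∮_C F · dr = 900π.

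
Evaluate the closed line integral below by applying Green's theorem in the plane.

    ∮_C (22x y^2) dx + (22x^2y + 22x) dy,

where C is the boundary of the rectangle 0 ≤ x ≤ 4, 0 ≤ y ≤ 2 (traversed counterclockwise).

Green's theorem converts the closed line integral into a double integral over the enclosed region D:

    ∮_C P dx + Q dy = ∬_D (∂Q/∂x - ∂P/∂y) dA.

Here P = 22x y^2, Q = 22x^2y + 22x, so

    ∂Q/∂x = 44x y + 22,    ∂P/∂y = 44x y,
    ∂Q/∂x - ∂P/∂y = 22.

D is the region 0 ≤ x ≤ 4, 0 ≤ y ≤ 2. Evaluating the double integral:

    ∬_D (22) dA = ∫_0^{4} ∫_0^{2} (22) dy dx.

Inner (y from 0 to 2): 44.
Outer (x from 0 to 4): 176.

Therefore ∮_C P dx + Q dy = 176.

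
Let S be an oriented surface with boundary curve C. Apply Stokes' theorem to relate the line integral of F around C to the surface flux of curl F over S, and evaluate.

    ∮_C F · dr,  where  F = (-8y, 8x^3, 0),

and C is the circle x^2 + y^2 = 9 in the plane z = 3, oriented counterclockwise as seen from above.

Let S be the flat disk x^2 + y^2 ≤ 9 in the plane z = 3, with upward unit normal n̂ = ẑ. By Stokes' theorem,

    ∮_C F · dr = ∬_S (∇ × F) · n̂ dS = ∬_D (curl F)_z dA,

where D is the disk x^2 + y^2 ≤ 9.

Compute the curl of F = (-8y, 8x^3, 0):
    (∇ × F)_x = ∂F_z/∂y - ∂F_y/∂z = 0,
    (∇ × F)_y = ∂F_x/∂z - ∂F_z/∂x = 0,
    (∇ × F)_z = ∂F_y/∂x - ∂F_x/∂y = 24x^2 + 8.

On z = 3, (curl F)_z = 24x^2 + 8.

Convert to polar (x = r cos θ, y = r sin θ, dA = r dr dθ); the integrand becomes 24r^2cos(θ)^2 + 8, so

    ∬_D (curl F)_z dA = ∫_0^{2π} ∫_0^{3} (24r^2cos(θ)^2 + 8) · r dr dθ.

Inner (r from 0 to 3): 486cos(θ)^2 + 36.
Outer (θ from 0 to 2π): 558π.

Therefore ∮_C F · dr = 558π.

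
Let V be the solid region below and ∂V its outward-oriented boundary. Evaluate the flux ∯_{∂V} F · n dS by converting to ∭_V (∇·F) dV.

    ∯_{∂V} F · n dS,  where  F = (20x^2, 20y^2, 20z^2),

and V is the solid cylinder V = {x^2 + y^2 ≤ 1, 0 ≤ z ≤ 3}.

By the divergence theorem,

    ∯_{∂V} F · n dS = ∭_V (∇ · F) dV.

Compute the divergence:
    ∇ · F = ∂F_x/∂x + ∂F_y/∂y + ∂F_z/∂z = 40x + 40y + 40z.

In cylindrical coordinates, x = r cos(θ), y = r sin(θ), z = z, dV = r dr dθ dz, with 0 ≤ r ≤ 1, 0 ≤ θ ≤ 2π, 0 ≤ z ≤ 3.

The integrand, after substitution and multiplying by the volume element, becomes (40sqrt(2)r sin(θ + π/4) + 40z) · r, so

    ∭_V (∇·F) dV = ∫_0^{2π} ∫_0^{1} ∫_0^{3} (40sqrt(2)r sin(θ + π/4) + 40z) · r dz dr dθ.

Inner (z from 0 to 3): 60r (2sqrt(2)r sin(θ + π/4) + 3).
Middle (r from 0 to 1): 40sqrt(2)sin(θ + π/4) + 90.
Outer (θ from 0 to 2π): 180π.

Therefore ∯_{∂V} F · n dS = 180π.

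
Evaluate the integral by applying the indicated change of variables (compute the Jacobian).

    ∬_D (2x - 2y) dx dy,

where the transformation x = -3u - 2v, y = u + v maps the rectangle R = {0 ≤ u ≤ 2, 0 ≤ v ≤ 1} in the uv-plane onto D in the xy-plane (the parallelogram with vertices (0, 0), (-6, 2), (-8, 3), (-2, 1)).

Compute the Jacobian determinant of (x, y) with respect to (u, v):

    ∂(x,y)/∂(u,v) = | -3  -2 | = (-3)(1) - (-2)(1) = -1.
                   | 1  1 |

Its absolute value is |J| = 1 (the area scaling factor).

Substituting x = -3u - 2v, y = u + v into the integrand,

    2x - 2y → -8u - 6v,

so the integral becomes

    ∬_R (-8u - 6v) · |J| du dv = ∫_0^2 ∫_0^1 (-8u - 6v) dv du.

Inner (v): -8u - 3.
Outer (u): -22.

Therefore ∬_D (2x - 2y) dx dy = -22.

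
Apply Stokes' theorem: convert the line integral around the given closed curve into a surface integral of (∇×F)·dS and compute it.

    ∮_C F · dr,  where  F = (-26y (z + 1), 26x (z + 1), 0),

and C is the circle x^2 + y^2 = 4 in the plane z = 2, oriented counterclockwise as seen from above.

Let S be the flat disk x^2 + y^2 ≤ 4 in the plane z = 2, with upward unit normal n̂ = ẑ. By Stokes' theorem,

    ∮_C F · dr = ∬_S (∇ × F) · n̂ dS = ∬_D (curl F)_z dA,

where D is the disk x^2 + y^2 ≤ 4.

Compute the curl of F = (-26y (z + 1), 26x (z + 1), 0):
    (∇ × F)_x = ∂F_z/∂y - ∂F_y/∂z = -26x,
    (∇ × F)_y = ∂F_x/∂z - ∂F_z/∂x = -26y,
    (∇ × F)_z = ∂F_y/∂x - ∂F_x/∂y = 52z + 52.

On z = 2, (curl F)_z = 156.

Convert to polar (x = r cos θ, y = r sin θ, dA = r dr dθ); the integrand becomes 156, so

    ∬_D (curl F)_z dA = ∫_0^{2π} ∫_0^{2} (156) · r dr dθ.

Inner (r from 0 to 2): 312.
Outer (θ from 0 to 2π): 624π.

Therefore ∮_C F · dr = 624π.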